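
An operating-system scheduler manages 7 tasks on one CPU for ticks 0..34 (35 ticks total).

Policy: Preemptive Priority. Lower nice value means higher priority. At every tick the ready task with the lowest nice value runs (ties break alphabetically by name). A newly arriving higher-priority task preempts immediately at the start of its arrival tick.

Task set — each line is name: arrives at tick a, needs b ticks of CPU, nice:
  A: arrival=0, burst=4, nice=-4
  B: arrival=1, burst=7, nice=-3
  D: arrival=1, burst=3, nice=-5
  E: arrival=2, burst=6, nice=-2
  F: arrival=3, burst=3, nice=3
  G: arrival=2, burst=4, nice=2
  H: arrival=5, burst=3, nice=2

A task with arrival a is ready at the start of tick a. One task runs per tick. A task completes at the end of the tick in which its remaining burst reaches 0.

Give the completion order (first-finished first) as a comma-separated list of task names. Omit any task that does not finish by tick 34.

completion order = D, A, B, E, G, H, F

t=0: ready={A} → run A
t=1: ready={A,B,D} → run D
t=2: ready={A,B,D,E,G} → run D
t=3: ready={A,B,D,E,F,G} → run D
t=4: ready={A,B,E,F,G} → run A
t=5: ready={A,B,E,F,G,H} → run A
t=6: ready={A,B,E,F,G,H} → run A
t=7: ready={B,E,F,G,H} → run B
t=8: ready={B,E,F,G,H} → run B
t=9: ready={B,E,F,G,H} → run B
t=10: ready={B,E,F,G,H} → run B
t=11: ready={B,E,F,G,H} → run B
t=12: ready={B,E,F,G,H} → run B
t=13: ready={B,E,F,G,H} → run B
t=14: ready={E,F,G,H} → run E
t=15: ready={E,F,G,H} → run E
t=16: ready={E,F,G,H} → run E
t=17: ready={E,F,G,H} → run E
t=18: ready={E,F,G,H} → run E
t=19: ready={E,F,G,H} → run E
t=20: ready={F,G,H} → run G
t=21: ready={F,G,H} → run G
t=22: ready={F,G,H} → run G
t=23: ready={F,G,H} → run G
t=24: ready={F,H} → run H
t=25: ready={F,H} → run H
t=26: ready={F,H} → run H
t=27: ready={F} → run F
t=28: ready={F} → run F
t=29: ready={F} → run F
t=30: (idle)
t=31: (idle)
t=32: (idle)
t=33: (idle)
t=34: (idle)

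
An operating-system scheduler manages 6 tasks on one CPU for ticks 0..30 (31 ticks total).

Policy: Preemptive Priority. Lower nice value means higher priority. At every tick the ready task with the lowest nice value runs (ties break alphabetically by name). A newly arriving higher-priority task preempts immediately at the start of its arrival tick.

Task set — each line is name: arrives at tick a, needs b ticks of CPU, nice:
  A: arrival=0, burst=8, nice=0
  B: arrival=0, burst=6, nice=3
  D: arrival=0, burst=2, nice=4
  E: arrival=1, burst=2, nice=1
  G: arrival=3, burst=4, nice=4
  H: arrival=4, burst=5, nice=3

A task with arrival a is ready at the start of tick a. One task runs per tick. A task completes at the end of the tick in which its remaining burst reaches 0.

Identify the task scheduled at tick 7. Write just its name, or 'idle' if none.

running at tick 7 = A

t=0: ready={A,B,D} → run A
t=1: ready={A,B,D,E} → run A
t=2: ready={A,B,D,E} → run A
t=3: ready={A,B,D,E,G} → run A
t=4: ready={A,B,D,E,G,H} → run A
t=5: ready={A,B,D,E,G,H} → run A
t=6: ready={A,B,D,E,G,H} → run A
t=7: ready={A,B,D,E,G,H} → run A
t=8: ready={B,D,E,G,H} → run E
t=9: ready={B,D,E,G,H} → run E
t=10: ready={B,D,G,H} → run B
t=11: ready={B,D,G,H} → run B
t=12: ready={B,D,G,H} → run B
t=13: ready={B,D,G,H} → run B
t=14: ready={B,D,G,H} → run B
t=15: ready={B,D,G,H} → run B
t=16: ready={D,G,H} → run H
t=17: ready={D,G,H} → run H
t=18: ready={D,G,H} → run H
t=19: ready={D,G,H} → run H
t=20: ready={D,G,H} → run H
t=21: ready={D,G} → run D
t=22: ready={D,G} → run D
t=23: ready={G} → run G
t=24: ready={G} → run G
t=25: ready={G} → run G
t=26: ready={G} → run G
t=27: (idle)
t=28: (idle)
t=29: (idle)
t=30: (idle)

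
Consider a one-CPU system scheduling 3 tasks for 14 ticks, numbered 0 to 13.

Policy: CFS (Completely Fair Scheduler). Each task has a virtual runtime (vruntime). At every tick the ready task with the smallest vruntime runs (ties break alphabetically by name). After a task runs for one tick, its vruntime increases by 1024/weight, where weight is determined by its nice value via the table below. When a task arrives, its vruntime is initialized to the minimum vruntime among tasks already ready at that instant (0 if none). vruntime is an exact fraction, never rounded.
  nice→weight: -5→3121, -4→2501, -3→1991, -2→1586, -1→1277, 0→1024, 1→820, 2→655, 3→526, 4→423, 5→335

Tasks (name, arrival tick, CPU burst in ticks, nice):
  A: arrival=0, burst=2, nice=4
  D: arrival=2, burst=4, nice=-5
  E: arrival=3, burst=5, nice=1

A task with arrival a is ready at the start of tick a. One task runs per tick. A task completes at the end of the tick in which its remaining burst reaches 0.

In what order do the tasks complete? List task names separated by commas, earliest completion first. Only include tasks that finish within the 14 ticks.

completion order = A, D, E

t=0: vr[A=0] → run A
t=1: vr[A=1024/423] → run A
t=2: vr[D=0] → run D
t=3: vr[D=1024/3121 E=1024/3121] → run D
t=4: vr[D=2048/3121 E=1024/3121] → run E
t=5: vr[D=2048/3121 E=1008896/639805] → run D
t=6: vr[D=3072/3121 E=1008896/639805] → run D
t=7: vr[E=1008896/639805] → run E
t=8: vr[E=1807872/639805] → run E
t=9: vr[E=2606848/639805] → run E
t=10: vr[E=3405824/639805] → run E
t=11: (idle)
t=12: (idle)
t=13: (idle)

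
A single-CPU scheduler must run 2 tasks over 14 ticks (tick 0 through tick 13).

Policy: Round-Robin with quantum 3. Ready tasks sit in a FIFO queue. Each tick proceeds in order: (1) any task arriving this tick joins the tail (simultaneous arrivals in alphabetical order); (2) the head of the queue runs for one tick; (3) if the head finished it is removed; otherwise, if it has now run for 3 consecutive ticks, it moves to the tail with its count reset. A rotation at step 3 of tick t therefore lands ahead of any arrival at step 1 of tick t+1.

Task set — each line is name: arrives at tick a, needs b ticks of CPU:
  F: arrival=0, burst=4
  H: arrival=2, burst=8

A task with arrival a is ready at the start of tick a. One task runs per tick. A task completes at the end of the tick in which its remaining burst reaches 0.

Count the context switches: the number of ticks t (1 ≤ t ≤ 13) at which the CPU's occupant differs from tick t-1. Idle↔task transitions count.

t=0: queue=[F] q_used=0 → run F
t=1: queue=[F] q_used=1 → run F
t=2: queue=[F,H] q_used=2 → run F
t=3: queue=[H,F] q_used=0 → run H
t=4: queue=[H,F] q_used=1 → run H
t=5: queue=[H,F] q_used=2 → run H
t=6: queue=[F,H] q_used=0 → run F
t=7: queue=[H] q_used=0 → run H
t=8: queue=[H] q_used=1 → run H
t=9: queue=[H] q_used=2 → run H
t=10: queue=[H] q_used=0 → run H
t=11: queue=[H] q_used=1 → run H
t=12: (idle)
t=13: (idle)

context switches = 4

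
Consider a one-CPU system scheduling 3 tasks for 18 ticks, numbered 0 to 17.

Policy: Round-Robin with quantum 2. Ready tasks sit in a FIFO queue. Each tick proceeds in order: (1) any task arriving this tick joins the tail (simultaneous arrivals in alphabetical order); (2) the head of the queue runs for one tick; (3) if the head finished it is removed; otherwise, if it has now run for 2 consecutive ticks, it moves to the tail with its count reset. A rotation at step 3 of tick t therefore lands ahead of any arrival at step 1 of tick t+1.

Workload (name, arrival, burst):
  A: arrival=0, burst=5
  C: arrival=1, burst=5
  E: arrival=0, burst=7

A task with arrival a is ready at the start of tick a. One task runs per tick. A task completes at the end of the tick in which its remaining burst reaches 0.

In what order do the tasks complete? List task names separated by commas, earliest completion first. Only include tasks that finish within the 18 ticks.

completion order = A, C, E

t=0: queue=[A,E] q_used=0 → run A
t=1: queue=[A,E,C] q_used=1 → run A
t=2: queue=[E,C,A] q_used=0 → run E
t=3: queue=[E,C,A] q_used=1 → run E
t=4: queue=[C,A,E] q_used=0 → run C
t=5: queue=[C,A,E] q_used=1 → run C
t=6: queue=[A,E,C] q_used=0 → run A
t=7: queue=[A,E,C] q_used=1 → run A
t=8: queue=[E,C,A] q_used=0 → run E
t=9: queue=[E,C,A] q_used=1 → run E
t=10: queue=[C,A,E] q_used=0 → run C
t=11: queue=[C,A,E] q_used=1 → run C
t=12: queue=[A,E,C] q_used=0 → run A
t=13: queue=[E,C] q_used=0 → run E
t=14: queue=[E,C] q_used=1 → run E
t=15: queue=[C,E] q_used=0 → run C
t=16: queue=[E] q_used=0 → run E
t=17: (idle)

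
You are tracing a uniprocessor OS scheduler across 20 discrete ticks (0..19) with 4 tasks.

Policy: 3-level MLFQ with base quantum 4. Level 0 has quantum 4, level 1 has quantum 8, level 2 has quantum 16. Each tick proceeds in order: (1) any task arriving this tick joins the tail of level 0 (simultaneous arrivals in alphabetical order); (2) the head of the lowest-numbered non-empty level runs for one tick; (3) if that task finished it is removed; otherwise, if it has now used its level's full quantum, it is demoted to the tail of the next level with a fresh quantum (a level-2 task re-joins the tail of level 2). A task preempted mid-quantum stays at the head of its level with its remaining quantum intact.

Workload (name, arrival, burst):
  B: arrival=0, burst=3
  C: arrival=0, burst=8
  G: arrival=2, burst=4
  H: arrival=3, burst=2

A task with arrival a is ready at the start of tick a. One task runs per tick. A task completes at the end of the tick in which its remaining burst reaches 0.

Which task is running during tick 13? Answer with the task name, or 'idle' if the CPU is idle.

running at tick 13 = C

t=0: L0/L1/L2 = BC/-/- → run B
t=1: L0/L1/L2 = BC/-/- → run B
t=2: L0/L1/L2 = BCG/-/- → run B
t=3: L0/L1/L2 = CGH/-/- → run C
t=4: L0/L1/L2 = CGH/-/- → run C
t=5: L0/L1/L2 = CGH/-/- → run C
t=6: L0/L1/L2 = CGH/-/- → run C
t=7: L0/L1/L2 = GH/C/- → run G
t=8: L0/L1/L2 = GH/C/- → run G
t=9: L0/L1/L2 = GH/C/- → run G
t=10: L0/L1/L2 = GH/C/- → run G
t=11: L0/L1/L2 = H/C/- → run H
t=12: L0/L1/L2 = H/C/- → run H
t=13: L0/L1/L2 = -/C/- → run C
t=14: L0/L1/L2 = -/C/- → run C
t=15: L0/L1/L2 = -/C/- → run C
t=16: L0/L1/L2 = -/C/- → run C
t=17: (idle)
t=18: (idle)
t=19: (idle)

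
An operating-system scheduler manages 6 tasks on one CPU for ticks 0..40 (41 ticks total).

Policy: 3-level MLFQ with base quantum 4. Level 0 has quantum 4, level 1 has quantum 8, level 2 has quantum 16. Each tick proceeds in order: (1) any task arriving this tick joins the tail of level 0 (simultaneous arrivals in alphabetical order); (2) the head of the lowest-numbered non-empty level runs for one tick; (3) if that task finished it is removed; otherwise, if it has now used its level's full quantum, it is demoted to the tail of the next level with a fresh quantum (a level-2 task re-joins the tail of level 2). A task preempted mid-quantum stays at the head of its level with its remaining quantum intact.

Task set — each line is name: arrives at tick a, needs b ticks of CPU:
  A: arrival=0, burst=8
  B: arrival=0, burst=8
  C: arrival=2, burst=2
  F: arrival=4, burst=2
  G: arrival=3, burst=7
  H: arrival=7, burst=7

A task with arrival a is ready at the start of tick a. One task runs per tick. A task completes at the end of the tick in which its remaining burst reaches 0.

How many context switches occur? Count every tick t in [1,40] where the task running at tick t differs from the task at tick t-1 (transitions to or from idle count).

t=0: L0/L1/L2 = AB/-/- → run A
t=1: L0/L1/L2 = AB/-/- → run A
t=2: L0/L1/L2 = ABC/-/- → run A
t=3: L0/L1/L2 = ABCG/-/- → run A
t=4: L0/L1/L2 = BCGF/A/- → run B
t=5: L0/L1/L2 = BCGF/A/- → run B
t=6: L0/L1/L2 = BCGF/A/- → run B
t=7: L0/L1/L2 = BCGFH/A/- → run B
t=8: L0/L1/L2 = CGFH/AB/- → run C
t=9: L0/L1/L2 = CGFH/AB/- → run C
t=10: L0/L1/L2 = GFH/AB/- → run G
t=11: L0/L1/L2 = GFH/AB/- → run G
t=12: L0/L1/L2 = GFH/AB/- → run G
t=13: L0/L1/L2 = GFH/AB/- → run G
t=14: L0/L1/L2 = FH/ABG/- → run F
t=15: L0/L1/L2 = FH/ABG/- → run F
t=16: L0/L1/L2 = H/ABG/- → run H
t=17: L0/L1/L2 = H/ABG/- → run H
t=18: L0/L1/L2 = H/ABG/- → run H
t=19: L0/L1/L2 = H/ABG/- → run H
t=20: L0/L1/L2 = -/ABGH/- → run A
t=21: L0/L1/L2 = -/ABGH/- → run A
t=22: L0/L1/L2 = -/ABGH/- → run A
t=23: L0/L1/L2 = -/ABGH/- → run A
t=24: L0/L1/L2 = -/BGH/- → run B
t=25: L0/L1/L2 = -/BGH/- → run B
t=26: L0/L1/L2 = -/BGH/- → run B
t=27: L0/L1/L2 = -/BGH/- → run B
t=28: L0/L1/L2 = -/GH/- → run G
t=29: L0/L1/L2 = -/GH/- → run G
t=30: L0/L1/L2 = -/GH/- → run G
t=31: L0/L1/L2 = -/H/- → run H
t=32: L0/L1/L2 = -/H/- → run H
t=33: L0/L1/L2 = -/H/- → run H
t=34: (idle)
t=35: (idle)
t=36: (idle)
t=37: (idle)
t=38: (idle)
t=39: (idle)
t=40: (idle)

context switches = 10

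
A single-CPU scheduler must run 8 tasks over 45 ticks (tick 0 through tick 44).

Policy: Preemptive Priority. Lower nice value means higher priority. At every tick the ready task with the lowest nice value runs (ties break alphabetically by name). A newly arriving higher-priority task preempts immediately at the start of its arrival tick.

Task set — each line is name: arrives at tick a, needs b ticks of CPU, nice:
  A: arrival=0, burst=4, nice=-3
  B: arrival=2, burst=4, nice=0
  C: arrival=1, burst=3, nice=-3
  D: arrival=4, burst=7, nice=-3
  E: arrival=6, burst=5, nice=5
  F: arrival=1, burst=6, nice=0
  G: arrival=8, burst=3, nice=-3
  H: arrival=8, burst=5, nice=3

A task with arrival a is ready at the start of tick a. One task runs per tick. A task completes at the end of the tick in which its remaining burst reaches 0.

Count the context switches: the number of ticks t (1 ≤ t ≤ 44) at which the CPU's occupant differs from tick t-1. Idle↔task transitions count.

t=0: ready={A} → run A
t=1: ready={A,C,F} → run A
t=2: ready={A,B,C,F} → run A
t=3: ready={A,B,C,F} → run A
t=4: ready={B,C,D,F} → run C
t=5: ready={B,C,D,F} → run C
t=6: ready={B,C,D,E,F} → run C
t=7: ready={B,D,E,F} → run D
t=8: ready={B,D,E,F,G,H} → run D
t=9: ready={B,D,E,F,G,H} → run D
t=10: ready={B,D,E,F,G,H} → run D
t=11: ready={B,D,E,F,G,H} → run D
t=12: ready={B,D,E,F,G,H} → run D
t=13: ready={B,D,E,F,G,H} → run D
t=14: ready={B,E,F,G,H} → run G
t=15: ready={B,E,F,G,H} → run G
t=16: ready={B,E,F,G,H} → run G
t=17: ready={B,E,F,H} → run B
t=18: ready={B,E,F,H} → run B
t=19: ready={B,E,F,H} → run B
t=20: ready={B,E,F,H} → run B
t=21: ready={E,F,H} → run F
t=22: ready={E,F,H} → run F
t=23: ready={E,F,H} → run F
t=24: ready={E,F,H} → run F
t=25: ready={E,F,H} → run F
t=26: ready={E,F,H} → run F
t=27: ready={E,H} → run H
t=28: ready={E,H} → run H
t=29: ready={E,H} → run H
t=30: ready={E,H} → run H
t=31: ready={E,H} → run H
t=32: ready={E} → run E
t=33: ready={E} → run E
t=34: ready={E} → run E
t=35: ready={E} → run E
t=36: ready={E} → run E
t=37: (idle)
t=38: (idle)
t=39: (idle)
t=40: (idle)
t=41: (idle)
t=42: (idle)
t=43: (idle)
t=44: (idle)

context switches = 8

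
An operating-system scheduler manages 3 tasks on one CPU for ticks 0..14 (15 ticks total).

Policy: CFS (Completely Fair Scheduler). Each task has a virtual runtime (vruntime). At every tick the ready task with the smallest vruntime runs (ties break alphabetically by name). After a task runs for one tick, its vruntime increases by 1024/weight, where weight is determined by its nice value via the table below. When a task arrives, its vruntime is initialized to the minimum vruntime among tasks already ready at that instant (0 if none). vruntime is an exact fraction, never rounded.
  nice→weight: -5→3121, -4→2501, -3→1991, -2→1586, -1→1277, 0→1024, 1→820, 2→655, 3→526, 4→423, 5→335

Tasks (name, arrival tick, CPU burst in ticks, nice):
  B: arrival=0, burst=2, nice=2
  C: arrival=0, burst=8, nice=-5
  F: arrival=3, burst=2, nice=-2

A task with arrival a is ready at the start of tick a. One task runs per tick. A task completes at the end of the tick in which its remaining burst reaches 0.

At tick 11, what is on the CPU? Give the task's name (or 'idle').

t=0: vr[B=0 C=0] → run B
t=1: vr[B=1024/655 C=0] → run C
t=2: vr[B=1024/655 C=1024/3121] → run C
t=3: vr[B=1024/655 C=2048/3121 F=2048/3121] → run C
t=4: vr[B=1024/655 C=3072/3121 F=2048/3121] → run F
t=5: vr[B=1024/655 C=3072/3121 F=3222016/2474953] → run C
t=6: vr[B=1024/655 C=4096/3121 F=3222016/2474953] → run F
t=7: vr[B=1024/655 C=4096/3121] → run C
t=8: vr[B=1024/655 C=5120/3121] → run B
t=9: vr[C=5120/3121] → run C
t=10: vr[C=6144/3121] → run C
t=11: vr[C=7168/3121] → run C
t=12: (idle)
t=13: (idle)
t=14: (idle)

running at tick 11 = C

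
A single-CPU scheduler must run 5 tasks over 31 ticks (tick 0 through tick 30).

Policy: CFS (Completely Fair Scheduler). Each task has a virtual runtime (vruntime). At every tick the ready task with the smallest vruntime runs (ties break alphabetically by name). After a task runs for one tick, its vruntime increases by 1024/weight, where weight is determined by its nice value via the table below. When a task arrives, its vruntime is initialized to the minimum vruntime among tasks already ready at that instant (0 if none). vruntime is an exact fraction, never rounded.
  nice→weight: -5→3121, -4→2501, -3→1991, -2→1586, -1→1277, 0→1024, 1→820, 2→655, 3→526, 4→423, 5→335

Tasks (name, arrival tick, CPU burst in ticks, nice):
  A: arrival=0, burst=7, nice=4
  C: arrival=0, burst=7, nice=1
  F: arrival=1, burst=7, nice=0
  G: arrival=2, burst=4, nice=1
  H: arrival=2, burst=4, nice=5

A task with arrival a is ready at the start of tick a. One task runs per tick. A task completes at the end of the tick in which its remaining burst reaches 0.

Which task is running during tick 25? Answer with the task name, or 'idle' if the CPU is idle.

running at tick 25 = H

t=0: vr[A=0 C=0] → run A
t=1: vr[A=1024/423 C=0 F=0] → run C
t=2: vr[A=1024/423 C=256/205 F=0 G=0 H=0] → run F
t=3: vr[A=1024/423 C=256/205 F=1 G=0 H=0] → run G
t=4: vr[A=1024/423 C=256/205 F=1 G=256/205 H=0] → run H
t=5: vr[A=1024/423 C=256/205 F=1 G=256/205 H=1024/335] → run F
t=6: vr[A=1024/423 C=256/205 F=2 G=256/205 H=1024/335] → run C
t=7: vr[A=1024/423 C=512/205 F=2 G=256/205 H=1024/335] → run G
t=8: vr[A=1024/423 C=512/205 F=2 G=512/205 H=1024/335] → run F
t=9: vr[A=1024/423 C=512/205 F=3 G=512/205 H=1024/335] → run A
t=10: vr[A=2048/423 C=512/205 F=3 G=512/205 H=1024/335] → run C
t=11: vr[A=2048/423 C=768/205 F=3 G=512/205 H=1024/335] → run G
t=12: vr[A=2048/423 C=768/205 F=3 G=768/205 H=1024/335] → run F
t=13: vr[A=2048/423 C=768/205 F=4 G=768/205 H=1024/335] → run H
t=14: vr[A=2048/423 C=768/205 F=4 G=768/205 H=2048/335] → run C
t=15: vr[A=2048/423 C=1024/205 F=4 G=768/205 H=2048/335] → run G
t=16: vr[A=2048/423 C=1024/205 F=4 H=2048/335] → run F
t=17: vr[A=2048/423 C=1024/205 F=5 H=2048/335] → run A
t=18: vr[A=1024/141 C=1024/205 F=5 H=2048/335] → run C
t=19: vr[A=1024/141 C=256/41 F=5 H=2048/335] → run F
t=20: vr[A=1024/141 C=256/41 F=6 H=2048/335] → run F
t=21: vr[A=1024/141 C=256/41 H=2048/335] → run H
t=22: vr[A=1024/141 C=256/41 H=3072/335] → run C
t=23: vr[A=1024/141 C=1536/205 H=3072/335] → run A
t=24: vr[A=4096/423 C=1536/205 H=3072/335] → run C
t=25: vr[A=4096/423 H=3072/335] → run H
t=26: vr[A=4096/423] → run A
t=27: vr[A=5120/423] → run A
t=28: vr[A=2048/141] → run A
t=29: (idle)
t=30: (idle)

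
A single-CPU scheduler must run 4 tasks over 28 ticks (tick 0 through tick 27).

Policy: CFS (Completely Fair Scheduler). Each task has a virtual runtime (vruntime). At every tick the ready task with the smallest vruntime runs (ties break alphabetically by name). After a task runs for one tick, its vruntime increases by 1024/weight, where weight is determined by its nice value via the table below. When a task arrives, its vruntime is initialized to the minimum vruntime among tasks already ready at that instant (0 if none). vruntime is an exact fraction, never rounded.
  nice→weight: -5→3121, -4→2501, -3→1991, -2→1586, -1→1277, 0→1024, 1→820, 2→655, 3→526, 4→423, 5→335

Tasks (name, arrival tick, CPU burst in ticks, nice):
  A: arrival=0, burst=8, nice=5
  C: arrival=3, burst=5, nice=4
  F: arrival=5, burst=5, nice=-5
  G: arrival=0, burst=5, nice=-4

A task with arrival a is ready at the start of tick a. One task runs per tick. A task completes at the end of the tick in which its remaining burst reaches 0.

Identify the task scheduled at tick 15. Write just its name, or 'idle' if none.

running at tick 15 = A

t=0: vr[A=0 G=0] → run A
t=1: vr[A=1024/335 G=0] → run G
t=2: vr[A=1024/335 G=1024/2501] → run G
t=3: vr[A=1024/335 C=2048/2501 G=2048/2501] → run C
t=4: vr[A=1024/335 C=3427328/1057923 G=2048/2501] → run G
t=5: vr[A=1024/335 C=3427328/1057923 F=3072/2501 G=3072/2501] → run F
t=6: vr[A=1024/335 C=3427328/1057923 F=12148736/7805621 G=3072/2501] → run G
t=7: vr[A=1024/335 C=3427328/1057923 F=12148736/7805621 G=4096/2501] → run F
t=8: vr[A=1024/335 C=3427328/1057923 F=14709760/7805621 G=4096/2501] → run G
t=9: vr[A=1024/335 C=3427328/1057923 F=14709760/7805621] → run F
t=10: vr[A=1024/335 C=3427328/1057923 F=17270784/7805621] → run F
t=11: vr[A=1024/335 C=3427328/1057923 F=19831808/7805621] → run F
t=12: vr[A=1024/335 C=3427328/1057923] → run A
t=13: vr[A=2048/335 C=3427328/1057923] → run C
t=14: vr[A=2048/335 C=5988352/1057923] → run C
t=15: vr[A=2048/335 C=2849792/352641] → run A
t=16: vr[A=3072/335 C=2849792/352641] → run C
t=17: vr[A=3072/335 C=11110400/1057923] → run A
t=18: vr[A=4096/335 C=11110400/1057923] → run C
t=19: vr[A=4096/335] → run A
t=20: vr[A=1024/67] → run A
t=21: vr[A=6144/335] → run A
t=22: vr[A=7168/335] → run A
t=23: (idle)
t=24: (idle)
t=25: (idle)
t=26: (idle)
t=27: (idle)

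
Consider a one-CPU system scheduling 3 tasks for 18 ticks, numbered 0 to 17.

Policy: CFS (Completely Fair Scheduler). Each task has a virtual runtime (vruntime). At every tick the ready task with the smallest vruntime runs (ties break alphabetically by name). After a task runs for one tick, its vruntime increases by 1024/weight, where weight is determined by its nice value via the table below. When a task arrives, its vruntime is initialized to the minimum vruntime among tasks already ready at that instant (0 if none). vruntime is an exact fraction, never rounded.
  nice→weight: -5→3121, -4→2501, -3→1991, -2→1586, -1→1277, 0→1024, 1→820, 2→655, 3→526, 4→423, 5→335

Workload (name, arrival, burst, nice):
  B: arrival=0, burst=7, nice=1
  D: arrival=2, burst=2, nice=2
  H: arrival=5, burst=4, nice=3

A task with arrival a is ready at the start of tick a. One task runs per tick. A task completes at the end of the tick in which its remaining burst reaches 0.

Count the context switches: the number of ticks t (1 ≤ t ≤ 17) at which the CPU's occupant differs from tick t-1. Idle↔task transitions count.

t=0: vr[B=0] → run B
t=1: vr[B=256/205] → run B
t=2: vr[B=512/205 D=512/205] → run B
t=3: vr[B=768/205 D=512/205] → run D
t=4: vr[B=768/205 D=109056/26855] → run B
t=5: vr[B=1024/205 D=109056/26855 H=109056/26855] → run D
t=6: vr[B=1024/205 H=109056/26855] → run H
t=7: vr[B=1024/205 H=42431488/7062865] → run B
t=8: vr[B=256/41 H=42431488/7062865] → run H
t=9: vr[B=256/41 H=56181248/7062865] → run B
t=10: vr[B=1536/205 H=56181248/7062865] → run B
t=11: vr[H=56181248/7062865] → run H
t=12: vr[H=69931008/7062865] → run H
t=13: (idle)
t=14: (idle)
t=15: (idle)
t=16: (idle)
t=17: (idle)

context switches = 9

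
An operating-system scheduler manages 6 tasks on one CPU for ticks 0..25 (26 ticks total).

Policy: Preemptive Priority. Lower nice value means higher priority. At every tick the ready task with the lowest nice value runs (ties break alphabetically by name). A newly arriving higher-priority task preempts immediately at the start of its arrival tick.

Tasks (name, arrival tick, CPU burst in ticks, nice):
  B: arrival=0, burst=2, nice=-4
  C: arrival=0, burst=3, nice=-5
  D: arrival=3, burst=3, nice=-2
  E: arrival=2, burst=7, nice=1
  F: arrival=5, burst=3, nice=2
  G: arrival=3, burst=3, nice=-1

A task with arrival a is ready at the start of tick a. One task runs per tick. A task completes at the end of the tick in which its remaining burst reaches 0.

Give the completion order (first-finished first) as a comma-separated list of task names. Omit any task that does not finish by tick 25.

completion order = C, B, D, G, E, F

t=0: ready={B,C} → run C
t=1: ready={B,C} → run C
t=2: ready={B,C,E} → run C
t=3: ready={B,D,E,G} → run B
t=4: ready={B,D,E,G} → run B
t=5: ready={D,E,F,G} → run D
t=6: ready={D,E,F,G} → run D
t=7: ready={D,E,F,G} → run D
t=8: ready={E,F,G} → run G
t=9: ready={E,F,G} → run G
t=10: ready={E,F,G} → run G
t=11: ready={E,F} → run E
t=12: ready={E,F} → run E
t=13: ready={E,F} → run E
t=14: ready={E,F} → run E
t=15: ready={E,F} → run E
t=16: ready={E,F} → run E
t=17: ready={E,F} → run E
t=18: ready={F} → run F
t=19: ready={F} → run F
t=20: ready={F} → run F
t=21: (idle)
t=22: (idle)
t=23: (idle)
t=24: (idle)
t=25: (idle)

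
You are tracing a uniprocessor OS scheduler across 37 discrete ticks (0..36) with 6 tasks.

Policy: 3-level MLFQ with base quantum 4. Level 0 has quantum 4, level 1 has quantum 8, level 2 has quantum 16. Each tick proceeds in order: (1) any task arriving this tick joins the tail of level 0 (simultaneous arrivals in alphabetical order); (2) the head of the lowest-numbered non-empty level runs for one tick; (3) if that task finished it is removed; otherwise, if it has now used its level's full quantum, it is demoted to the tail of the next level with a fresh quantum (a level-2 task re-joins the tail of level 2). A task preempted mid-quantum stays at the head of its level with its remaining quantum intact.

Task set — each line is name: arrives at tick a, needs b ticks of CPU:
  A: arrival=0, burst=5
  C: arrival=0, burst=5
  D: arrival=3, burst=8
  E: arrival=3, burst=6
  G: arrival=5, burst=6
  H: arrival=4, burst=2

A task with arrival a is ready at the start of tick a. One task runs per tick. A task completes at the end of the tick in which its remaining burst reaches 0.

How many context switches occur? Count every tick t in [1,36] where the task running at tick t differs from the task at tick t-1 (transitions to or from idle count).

t=0: L0/L1/L2 = AC/-/- → run A
t=1: L0/L1/L2 = AC/-/- → run A
t=2: L0/L1/L2 = AC/-/- → run A
t=3: L0/L1/L2 = ACDE/-/- → run A
t=4: L0/L1/L2 = CDEH/A/- → run C
t=5: L0/L1/L2 = CDEHG/A/- → run C
t=6: L0/L1/L2 = CDEHG/A/- → run C
t=7: L0/L1/L2 = CDEHG/A/- → run C
t=8: L0/L1/L2 = DEHG/AC/- → run D
t=9: L0/L1/L2 = DEHG/AC/- → run D
t=10: L0/L1/L2 = DEHG/AC/- → run D
t=11: L0/L1/L2 = DEHG/AC/- → run D
t=12: L0/L1/L2 = EHG/ACD/- → run E
t=13: L0/L1/L2 = EHG/ACD/- → run E
t=14: L0/L1/L2 = EHG/ACD/- → run E
t=15: L0/L1/L2 = EHG/ACD/- → run E
t=16: L0/L1/L2 = HG/ACDE/- → run H
t=17: L0/L1/L2 = HG/ACDE/- → run H
t=18: L0/L1/L2 = G/ACDE/- → run G
t=19: L0/L1/L2 = G/ACDE/- → run G
t=20: L0/L1/L2 = G/ACDE/- → run G
t=21: L0/L1/L2 = G/ACDE/- → run G
t=22: L0/L1/L2 = -/ACDEG/- → run A
t=23: L0/L1/L2 = -/CDEG/- → run C
t=24: L0/L1/L2 = -/DEG/- → run D
t=25: L0/L1/L2 = -/DEG/- → run D
t=26: L0/L1/L2 = -/DEG/- → run D
t=27: L0/L1/L2 = -/DEG/- → run D
t=28: L0/L1/L2 = -/EG/- → run E
t=29: L0/L1/L2 = -/EG/- → run E
t=30: L0/L1/L2 = -/G/- → run G
t=31: L0/L1/L2 = -/G/- → run G
t=32: (idle)
t=33: (idle)
t=34: (idle)
t=35: (idle)
t=36: (idle)

context switches = 11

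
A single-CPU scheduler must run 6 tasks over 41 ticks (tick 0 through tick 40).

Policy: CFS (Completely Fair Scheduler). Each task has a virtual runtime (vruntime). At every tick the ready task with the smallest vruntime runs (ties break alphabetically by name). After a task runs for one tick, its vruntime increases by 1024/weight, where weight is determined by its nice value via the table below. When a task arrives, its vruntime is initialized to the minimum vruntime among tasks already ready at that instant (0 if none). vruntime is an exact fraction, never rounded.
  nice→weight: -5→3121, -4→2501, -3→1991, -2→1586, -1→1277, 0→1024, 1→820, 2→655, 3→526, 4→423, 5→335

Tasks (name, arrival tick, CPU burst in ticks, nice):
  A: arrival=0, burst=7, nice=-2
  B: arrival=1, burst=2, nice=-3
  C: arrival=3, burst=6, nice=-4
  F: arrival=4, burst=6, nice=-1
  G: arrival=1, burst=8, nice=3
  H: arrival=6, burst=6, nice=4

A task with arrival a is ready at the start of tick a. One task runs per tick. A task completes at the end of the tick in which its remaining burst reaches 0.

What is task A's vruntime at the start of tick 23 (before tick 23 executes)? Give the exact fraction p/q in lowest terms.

t=0: vr[A=0] → run A
t=1: vr[A=512/793 B=512/793 G=512/793] → run A
t=2: vr[A=1024/793 B=512/793 G=512/793] → run B
t=3: vr[A=1024/793 B=1831424/1578863 C=512/793 G=512/793] → run C
t=4: vr[A=1024/793 B=1831424/1578863 C=34304/32513 F=512/793 G=512/793] → run F
t=5: vr[A=1024/793 B=1831424/1578863 C=34304/32513 F=1465856/1012661 G=512/793] → run G
t=6: vr[A=1024/793 B=1831424/1578863 C=34304/32513 F=1465856/1012661 G=540672/208559 H=34304/32513] → run C
t=7: vr[A=1024/793 B=1831424/1578863 C=47616/32513 F=1465856/1012661 G=540672/208559 H=34304/32513] → run H
t=8: vr[A=1024/793 B=1831424/1578863 C=47616/32513 F=1465856/1012661 G=540672/208559 H=47803904/13752999] → run B
t=9: vr[A=1024/793 C=47616/32513 F=1465856/1012661 G=540672/208559 H=47803904/13752999] → run A
t=10: vr[A=1536/793 C=47616/32513 F=1465856/1012661 G=540672/208559 H=47803904/13752999] → run F
t=11: vr[A=1536/793 C=47616/32513 F=2277888/1012661 G=540672/208559 H=47803904/13752999] → run C
t=12: vr[A=1536/793 C=60928/32513 F=2277888/1012661 G=540672/208559 H=47803904/13752999] → run C
t=13: vr[A=1536/793 C=74240/32513 F=2277888/1012661 G=540672/208559 H=47803904/13752999] → run A
t=14: vr[A=2048/793 C=74240/32513 F=2277888/1012661 G=540672/208559 H=47803904/13752999] → run F
t=15: vr[A=2048/793 C=74240/32513 F=3089920/1012661 G=540672/208559 H=47803904/13752999] → run C
t=16: vr[A=2048/793 C=87552/32513 F=3089920/1012661 G=540672/208559 H=47803904/13752999] → run A
t=17: vr[A=2560/793 C=87552/32513 F=3089920/1012661 G=540672/208559 H=47803904/13752999] → run G
t=18: vr[A=2560/793 C=87552/32513 F=3089920/1012661 G=946688/208559 H=47803904/13752999] → run C
t=19: vr[A=2560/793 F=3089920/1012661 G=946688/208559 H=47803904/13752999] → run F
t=20: vr[A=2560/793 F=3901952/1012661 G=946688/208559 H=47803904/13752999] → run A
t=21: vr[A=3072/793 F=3901952/1012661 G=946688/208559 H=47803904/13752999] → run H
t=22: vr[A=3072/793 F=3901952/1012661 G=946688/208559 H=81097216/13752999] → run F
t=23: vr[A=3072/793 F=4713984/1012661 G=946688/208559 H=81097216/13752999] → run A
t=24: vr[F=4713984/1012661 G=946688/208559 H=81097216/13752999] → run G
t=25: vr[F=4713984/1012661 G=1352704/208559 H=81097216/13752999] → run F
t=26: vr[G=1352704/208559 H=81097216/13752999] → run H
t=27: vr[G=1352704/208559 H=38130176/4584333] → run G
t=28: vr[G=1758720/208559 H=38130176/4584333] → run H
t=29: vr[G=1758720/208559 H=147683840/13752999] → run G
t=30: vr[G=2164736/208559 H=147683840/13752999] → run G
t=31: vr[G=2570752/208559 H=147683840/13752999] → run H
t=32: vr[G=2570752/208559 H=180977152/13752999] → run G
t=33: vr[G=2976768/208559 H=180977152/13752999] → run H
t=34: vr[G=2976768/208559] → run G
t=35: (idle)
t=36: (idle)
t=37: (idle)
t=38: (idle)
t=39: (idle)
t=40: (idle)

vruntime(A, start of tick 23) = 3072/793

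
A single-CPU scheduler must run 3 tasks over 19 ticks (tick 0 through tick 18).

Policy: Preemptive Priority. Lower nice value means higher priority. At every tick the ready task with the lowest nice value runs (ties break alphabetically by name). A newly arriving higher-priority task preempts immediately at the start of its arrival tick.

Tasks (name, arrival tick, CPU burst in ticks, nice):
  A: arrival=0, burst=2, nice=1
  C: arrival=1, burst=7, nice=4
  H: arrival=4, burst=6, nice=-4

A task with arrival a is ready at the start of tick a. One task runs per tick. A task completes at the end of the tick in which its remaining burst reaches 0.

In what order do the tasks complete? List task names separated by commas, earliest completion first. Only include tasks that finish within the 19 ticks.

t=0: ready={A} → run A
t=1: ready={A,C} → run A
t=2: ready={C} → run C
t=3: ready={C} → run C
t=4: ready={C,H} → run H
t=5: ready={C,H} → run H
t=6: ready={C,H} → run H
t=7: ready={C,H} → run H
t=8: ready={C,H} → run H
t=9: ready={C,H} → run H
t=10: ready={C} → run C
t=11: ready={C} → run C
t=12: ready={C} → run C
t=13: ready={C} → run C
t=14: ready={C} → run C
t=15: (idle)
t=16: (idle)
t=17: (idle)
t=18: (idle)

completion order = A, H, C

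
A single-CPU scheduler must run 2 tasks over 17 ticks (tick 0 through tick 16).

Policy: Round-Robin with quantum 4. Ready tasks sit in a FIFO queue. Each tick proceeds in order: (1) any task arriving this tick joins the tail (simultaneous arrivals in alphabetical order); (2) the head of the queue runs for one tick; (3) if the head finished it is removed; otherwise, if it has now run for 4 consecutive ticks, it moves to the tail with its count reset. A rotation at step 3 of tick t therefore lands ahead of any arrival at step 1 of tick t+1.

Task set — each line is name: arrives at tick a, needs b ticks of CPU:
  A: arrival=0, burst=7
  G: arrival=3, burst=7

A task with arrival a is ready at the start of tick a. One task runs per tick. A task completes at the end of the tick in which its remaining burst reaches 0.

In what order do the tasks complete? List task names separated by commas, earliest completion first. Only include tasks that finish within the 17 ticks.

completion order = A, G

t=0: queue=[A] q_used=0 → run A
t=1: queue=[A] q_used=1 → run A
t=2: queue=[A] q_used=2 → run A
t=3: queue=[A,G] q_used=3 → run A
t=4: queue=[G,A] q_used=0 → run G
t=5: queue=[G,A] q_used=1 → run G
t=6: queue=[G,A] q_used=2 → run G
t=7: queue=[G,A] q_used=3 → run G
t=8: queue=[A,G] q_used=0 → run A
t=9: queue=[A,G] q_used=1 → run A
t=10: queue=[A,G] q_used=2 → run A
t=11: queue=[G] q_used=0 → run G
t=12: queue=[G] q_used=1 → run G
t=13: queue=[G] q_used=2 → run G
t=14: (idle)
t=15: (idle)
t=16: (idle)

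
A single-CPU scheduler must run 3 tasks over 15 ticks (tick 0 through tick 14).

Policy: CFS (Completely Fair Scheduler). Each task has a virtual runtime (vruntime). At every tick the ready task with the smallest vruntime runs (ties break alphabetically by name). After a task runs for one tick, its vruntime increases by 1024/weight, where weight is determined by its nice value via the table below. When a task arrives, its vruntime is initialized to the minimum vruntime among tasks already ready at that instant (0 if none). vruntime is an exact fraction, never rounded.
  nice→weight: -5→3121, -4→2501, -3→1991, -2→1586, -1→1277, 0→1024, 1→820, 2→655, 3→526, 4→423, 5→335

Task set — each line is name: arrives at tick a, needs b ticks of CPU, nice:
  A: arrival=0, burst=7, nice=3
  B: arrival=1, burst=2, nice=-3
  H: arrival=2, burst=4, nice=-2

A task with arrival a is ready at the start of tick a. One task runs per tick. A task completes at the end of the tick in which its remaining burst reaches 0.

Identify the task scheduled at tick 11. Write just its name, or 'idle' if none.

t=0: vr[A=0] → run A
t=1: vr[A=512/263 B=512/263] → run A
t=2: vr[A=1024/263 B=512/263 H=512/263] → run B
t=3: vr[A=1024/263 B=1288704/523633 H=512/263] → run H
t=4: vr[A=1024/263 B=1288704/523633 H=540672/208559] → run B
t=5: vr[A=1024/263 H=540672/208559] → run H
t=6: vr[A=1024/263 H=675328/208559] → run H
t=7: vr[A=1024/263 H=809984/208559] → run H
t=8: vr[A=1024/263] → run A
t=9: vr[A=1536/263] → run A
t=10: vr[A=2048/263] → run A
t=11: vr[A=2560/263] → run A
t=12: vr[A=3072/263] → run A
t=13: (idle)
t=14: (idle)

running at tick 11 = A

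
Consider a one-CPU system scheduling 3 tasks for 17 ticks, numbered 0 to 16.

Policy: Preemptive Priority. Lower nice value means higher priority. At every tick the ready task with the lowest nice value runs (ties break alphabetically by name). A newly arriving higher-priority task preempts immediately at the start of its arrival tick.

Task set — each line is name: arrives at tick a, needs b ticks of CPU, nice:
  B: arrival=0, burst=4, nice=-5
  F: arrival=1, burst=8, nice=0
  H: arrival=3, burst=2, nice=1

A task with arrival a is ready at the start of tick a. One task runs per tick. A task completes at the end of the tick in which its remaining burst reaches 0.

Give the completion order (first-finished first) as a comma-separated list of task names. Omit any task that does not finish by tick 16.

t=0: ready={B} → run B
t=1: ready={B,F} → run B
t=2: ready={B,F} → run B
t=3: ready={B,F,H} → run B
t=4: ready={F,H} → run F
t=5: ready={F,H} → run F
t=6: ready={F,H} → run F
t=7: ready={F,H} → run F
t=8: ready={F,H} → run F
t=9: ready={F,H} → run F
t=10: ready={F,H} → run F
t=11: ready={F,H} → run F
t=12: ready={H} → run H
t=13: ready={H} → run H
t=14: (idle)
t=15: (idle)
t=16: (idle)

completion order = B, F, H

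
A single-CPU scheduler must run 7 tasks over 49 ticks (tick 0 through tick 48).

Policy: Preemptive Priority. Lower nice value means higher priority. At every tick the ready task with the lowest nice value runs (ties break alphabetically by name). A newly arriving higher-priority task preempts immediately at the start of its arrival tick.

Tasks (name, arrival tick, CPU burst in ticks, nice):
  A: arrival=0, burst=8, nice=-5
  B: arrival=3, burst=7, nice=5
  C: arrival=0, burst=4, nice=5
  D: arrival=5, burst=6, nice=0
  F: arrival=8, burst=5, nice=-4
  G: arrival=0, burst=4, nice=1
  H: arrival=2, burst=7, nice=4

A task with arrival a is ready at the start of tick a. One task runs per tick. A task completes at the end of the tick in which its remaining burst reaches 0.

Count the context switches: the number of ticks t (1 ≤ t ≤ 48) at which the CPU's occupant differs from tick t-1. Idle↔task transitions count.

t=0: ready={A,C,G} → run A
t=1: ready={A,C,G} → run A
t=2: ready={A,C,G,H} → run A
t=3: ready={A,B,C,G,H} → run A
t=4: ready={A,B,C,G,H} → run A
t=5: ready={A,B,C,D,G,H} → run A
t=6: ready={A,B,C,D,G,H} → run A
t=7: ready={A,B,C,D,G,H} → run A
t=8: ready={B,C,D,F,G,H} → run F
t=9: ready={B,C,D,F,G,H} → run F
t=10: ready={B,C,D,F,G,H} → run F
t=11: ready={B,C,D,F,G,H} → run F
t=12: ready={B,C,D,F,G,H} → run F
t=13: ready={B,C,D,G,H} → run D
t=14: ready={B,C,D,G,H} → run D
t=15: ready={B,C,D,G,H} → run D
t=16: ready={B,C,D,G,H} → run D
t=17: ready={B,C,D,G,H} → run D
t=18: ready={B,C,D,G,H} → run D
t=19: ready={B,C,G,H} → run G
t=20: ready={B,C,G,H} → run G
t=21: ready={B,C,G,H} → run G
t=22: ready={B,C,G,H} → run G
t=23: ready={B,C,H} → run H
t=24: ready={B,C,H} → run H
t=25: ready={B,C,H} → run H
t=26: ready={B,C,H} → run H
t=27: ready={B,C,H} → run H
t=28: ready={B,C,H} → run H
t=29: ready={B,C,H} → run H
t=30: ready={B,C} → run B
t=31: ready={B,C} → run B
t=32: ready={B,C} → run B
t=33: ready={B,C} → run B
t=34: ready={B,C} → run B
t=35: ready={B,C} → run B
t=36: ready={B,C} → run B
t=37: ready={C} → run C
t=38: ready={C} → run C
t=39: ready={C} → run C
t=40: ready={C} → run C
t=41: (idle)
t=42: (idle)
t=43: (idle)
t=44: (idle)
t=45: (idle)
t=46: (idle)
t=47: (idle)
t=48: (idle)

context switches = 7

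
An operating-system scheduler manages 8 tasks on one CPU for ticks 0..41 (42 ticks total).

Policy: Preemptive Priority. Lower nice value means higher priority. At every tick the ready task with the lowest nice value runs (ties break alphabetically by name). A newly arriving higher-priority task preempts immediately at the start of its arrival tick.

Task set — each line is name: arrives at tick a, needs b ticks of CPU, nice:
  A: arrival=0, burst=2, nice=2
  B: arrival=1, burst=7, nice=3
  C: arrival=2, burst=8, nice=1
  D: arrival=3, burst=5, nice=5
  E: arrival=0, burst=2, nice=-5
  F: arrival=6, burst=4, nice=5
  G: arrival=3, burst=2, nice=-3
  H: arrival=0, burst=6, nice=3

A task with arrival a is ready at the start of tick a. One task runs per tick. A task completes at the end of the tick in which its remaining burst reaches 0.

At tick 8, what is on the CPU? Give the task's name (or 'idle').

t=0: ready={A,E,H} → run E
t=1: ready={A,B,E,H} → run E
t=2: ready={A,B,C,H} → run C
t=3: ready={A,B,C,D,G,H} → run G
t=4: ready={A,B,C,D,G,H} → run G
t=5: ready={A,B,C,D,H} → run C
t=6: ready={A,B,C,D,F,H} → run C
t=7: ready={A,B,C,D,F,H} → run C
t=8: ready={A,B,C,D,F,H} → run C
t=9: ready={A,B,C,D,F,H} → run C
t=10: ready={A,B,C,D,F,H} → run C
t=11: ready={A,B,C,D,F,H} → run C
t=12: ready={A,B,D,F,H} → run A
t=13: ready={A,B,D,F,H} → run A
t=14: ready={B,D,F,H} → run B
t=15: ready={B,D,F,H} → run B
t=16: ready={B,D,F,H} → run B
t=17: ready={B,D,F,H} → run B
t=18: ready={B,D,F,H} → run B
t=19: ready={B,D,F,H} → run B
t=20: ready={B,D,F,H} → run B
t=21: ready={D,F,H} → run H
t=22: ready={D,F,H} → run H
t=23: ready={D,F,H} → run H
t=24: ready={D,F,H} → run H
t=25: ready={D,F,H} → run H
t=26: ready={D,F,H} → run H
t=27: ready={D,F} → run D
t=28: ready={D,F} → run D
t=29: ready={D,F} → run D
t=30: ready={D,F} → run D
t=31: ready={D,F} → run D
t=32: ready={F} → run F
t=33: ready={F} → run F
t=34: ready={F} → run F
t=35: ready={F} → run F
t=36: (idle)
t=37: (idle)
t=38: (idle)
t=39: (idle)
t=40: (idle)
t=41: (idle)

running at tick 8 = C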